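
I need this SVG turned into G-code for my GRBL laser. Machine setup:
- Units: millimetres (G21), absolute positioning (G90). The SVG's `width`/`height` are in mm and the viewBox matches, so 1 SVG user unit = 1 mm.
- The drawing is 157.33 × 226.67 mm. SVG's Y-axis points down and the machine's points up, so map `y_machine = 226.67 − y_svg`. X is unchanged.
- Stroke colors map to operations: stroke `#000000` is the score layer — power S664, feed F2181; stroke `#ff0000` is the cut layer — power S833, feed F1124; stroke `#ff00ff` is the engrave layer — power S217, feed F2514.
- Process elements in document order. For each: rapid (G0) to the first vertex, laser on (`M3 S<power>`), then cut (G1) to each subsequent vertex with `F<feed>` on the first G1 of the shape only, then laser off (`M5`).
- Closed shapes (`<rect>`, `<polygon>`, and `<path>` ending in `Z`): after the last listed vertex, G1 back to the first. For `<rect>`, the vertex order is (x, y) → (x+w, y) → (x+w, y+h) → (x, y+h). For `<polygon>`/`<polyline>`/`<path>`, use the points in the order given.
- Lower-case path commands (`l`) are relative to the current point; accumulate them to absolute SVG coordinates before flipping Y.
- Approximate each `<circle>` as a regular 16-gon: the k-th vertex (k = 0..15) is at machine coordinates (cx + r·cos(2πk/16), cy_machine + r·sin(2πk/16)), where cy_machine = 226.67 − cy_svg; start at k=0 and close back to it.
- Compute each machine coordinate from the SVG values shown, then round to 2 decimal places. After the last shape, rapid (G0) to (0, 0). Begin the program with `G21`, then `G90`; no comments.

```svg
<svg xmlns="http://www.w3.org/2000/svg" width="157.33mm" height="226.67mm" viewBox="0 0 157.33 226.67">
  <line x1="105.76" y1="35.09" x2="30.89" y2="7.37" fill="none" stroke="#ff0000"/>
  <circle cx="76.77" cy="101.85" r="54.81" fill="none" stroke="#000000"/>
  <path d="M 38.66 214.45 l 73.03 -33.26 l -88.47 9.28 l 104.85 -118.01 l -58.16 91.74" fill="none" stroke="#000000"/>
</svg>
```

G21
G90
G0 X105.76 Y191.58
M3 S833
G1 X30.89 Y219.30 F1124
M5
G0 X131.58 Y124.82
M3 S664
G1 X127.41 Y145.79 F2181
G1 X115.53 Y163.58
G1 X97.74 Y175.46
G1 X76.77 Y179.63
G1 X55.80 Y175.46
G1 X38.01 Y163.58
G1 X26.13 Y145.79
G1 X21.96 Y124.82
G1 X26.13 Y103.85
G1 X38.01 Y86.06
G1 X55.80 Y74.18
G1 X76.77 Y70.01
G1 X97.74 Y74.18
G1 X115.53 Y86.06
G1 X127.41 Y103.85
G1 X131.58 Y124.82
M5
G0 X38.66 Y12.22
M3 S664
G1 X111.69 Y45.48 F2181
G1 X23.22 Y36.20
G1 X128.07 Y154.21
G1 X69.91 Y62.47
M5
G0 X0.00 Y0.00

Since the viewBox matches the mm dimensions, user units are millimetres directly. The only transform is the Y-flip y_m = 226.67 − y_svg.

Shape 1 is a line segment drawn with `<line>`. Its stroke #ff0000 means cut at S833, F1124. After flipping Y the toolpath is (105.76,191.58) → (30.89,219.30).

Shape 2 is a circle drawn with `<circle>`. Its stroke #000000 means score at S664, F2181. After flipping Y the toolpath is (131.58,124.82) → (127.41,145.79) → (115.53,163.58) → (97.74,175.46) → (76.77,179.63) → (55.80,175.46) → (38.01,163.58) → (26.13,145.79) → (21.96,124.82) → (26.13,103.85) → (38.01,86.06) → (55.80,74.18) → (76.77,70.01) → (97.74,74.18) → (115.53,86.06) → (127.41,103.85) → (131.58,124.82), returning to the start.

Shape 3 is a open polyline drawn with `<path>`. Its stroke #000000 means score at S664, F2181. After flipping Y the toolpath is (38.66,12.22) → (111.69,45.48) → (23.22,36.20) → (128.07,154.21) → (69.91,62.47).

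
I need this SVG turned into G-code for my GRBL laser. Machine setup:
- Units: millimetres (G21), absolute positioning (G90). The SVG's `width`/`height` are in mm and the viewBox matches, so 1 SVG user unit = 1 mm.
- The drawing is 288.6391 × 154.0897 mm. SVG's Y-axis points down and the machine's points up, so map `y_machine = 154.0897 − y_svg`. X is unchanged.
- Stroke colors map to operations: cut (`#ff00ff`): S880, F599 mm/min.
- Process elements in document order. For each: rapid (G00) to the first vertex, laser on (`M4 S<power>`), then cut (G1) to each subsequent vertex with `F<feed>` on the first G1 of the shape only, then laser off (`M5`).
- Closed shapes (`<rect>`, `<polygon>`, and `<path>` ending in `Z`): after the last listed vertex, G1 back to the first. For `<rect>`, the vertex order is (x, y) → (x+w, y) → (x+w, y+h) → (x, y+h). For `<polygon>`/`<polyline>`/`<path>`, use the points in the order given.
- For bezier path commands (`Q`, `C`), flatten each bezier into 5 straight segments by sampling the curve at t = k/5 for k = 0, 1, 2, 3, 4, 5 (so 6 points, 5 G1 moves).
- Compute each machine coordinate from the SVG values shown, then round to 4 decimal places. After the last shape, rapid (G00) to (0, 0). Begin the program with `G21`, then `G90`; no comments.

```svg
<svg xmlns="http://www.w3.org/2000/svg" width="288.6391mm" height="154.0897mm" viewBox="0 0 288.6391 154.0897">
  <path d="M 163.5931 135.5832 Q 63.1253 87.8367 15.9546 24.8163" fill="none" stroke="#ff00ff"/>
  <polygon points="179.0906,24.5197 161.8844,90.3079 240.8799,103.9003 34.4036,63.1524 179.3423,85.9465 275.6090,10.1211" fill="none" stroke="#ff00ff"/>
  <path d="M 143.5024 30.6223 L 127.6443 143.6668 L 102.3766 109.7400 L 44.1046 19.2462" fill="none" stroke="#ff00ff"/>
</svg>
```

G21
G90
G00 X163.5931 Y18.5065
M4 S880
G1 X125.5379 Y38.2161 F599
G1 X91.7464 Y59.1475
G1 X62.2187 Y81.3009
G1 X36.9548 Y104.6762
G1 X15.9546 Y129.2734
M5
G00 X179.0906 Y129.5700
M4 S880
G1 X161.8844 Y63.7818 F599
G1 X240.8799 Y50.1894
G1 X34.4036 Y90.9373
G1 X179.3423 Y68.1432
G1 X275.6090 Y143.9686
G1 X179.0906 Y129.5700
M5
G00 X143.5024 Y123.4674
M4 S880
G1 X127.6443 Y10.4229 F599
G1 X102.3766 Y44.3497
G1 X44.1046 Y134.8435
M5
G00 X0.0000 Y0.0000

1 u = 1 mm; y_m = 154.0897 − y.

[1] `<path>` quadratic bezier, #ff00ff→cut S880 F599: (163.5931,18.5065) → (125.5379,38.2161) → (91.7464,59.1475) → (62.2187,81.3009) → (36.9548,104.6762) → (15.9546,129.2734)

[2] `<polygon>` closed polygon, #ff00ff→cut S880 F599: (179.0906,129.5700) → (161.8844,63.7818) → (240.8799,50.1894) → (34.4036,90.9373) → (179.3423,68.1432) → (275.6090,143.9686) → (179.0906,129.5700) (closed)

[3] `<path>` open polyline, #ff00ff→cut S880 F599: (143.5024,123.4674) → (127.6443,10.4229) → (102.3766,44.3497) → (44.1046,134.8435)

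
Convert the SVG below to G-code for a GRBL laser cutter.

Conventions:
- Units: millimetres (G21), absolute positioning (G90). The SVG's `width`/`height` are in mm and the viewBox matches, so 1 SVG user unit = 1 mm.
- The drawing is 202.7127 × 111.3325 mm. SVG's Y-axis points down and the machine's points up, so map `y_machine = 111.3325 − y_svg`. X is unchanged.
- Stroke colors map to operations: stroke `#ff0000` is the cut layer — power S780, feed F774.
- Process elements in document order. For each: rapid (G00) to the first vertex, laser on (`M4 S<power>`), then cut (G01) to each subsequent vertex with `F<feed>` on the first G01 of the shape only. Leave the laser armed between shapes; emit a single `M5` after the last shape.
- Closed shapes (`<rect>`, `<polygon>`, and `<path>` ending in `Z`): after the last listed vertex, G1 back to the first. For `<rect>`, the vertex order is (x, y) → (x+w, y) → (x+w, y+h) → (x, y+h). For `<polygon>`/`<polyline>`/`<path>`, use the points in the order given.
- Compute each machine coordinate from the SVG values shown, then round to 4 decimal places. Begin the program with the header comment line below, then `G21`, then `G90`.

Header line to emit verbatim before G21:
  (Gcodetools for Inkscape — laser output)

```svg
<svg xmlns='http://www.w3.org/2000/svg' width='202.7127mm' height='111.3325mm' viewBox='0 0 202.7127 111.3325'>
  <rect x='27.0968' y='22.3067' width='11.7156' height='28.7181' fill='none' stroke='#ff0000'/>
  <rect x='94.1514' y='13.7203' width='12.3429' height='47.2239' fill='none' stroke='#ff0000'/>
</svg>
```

(Gcodetools for Inkscape — laser output)
G21
G90
G00 X27.0968 Y89.0258
M4 S780
G01 X38.8124 Y89.0258 F774
G01 X38.8124 Y60.3077
G01 X27.0968 Y60.3077
G01 X27.0968 Y89.0258
G00 X94.1514 Y97.6122
M4 S780
G01 X106.4943 Y97.6122 F774
G01 X106.4943 Y50.3883
G01 X94.1514 Y50.3883
G01 X94.1514 Y97.6122
M5

1 u = 1 mm; y_m = 111.3325 − y.

[1] `<rect>` rectangle, #ff0000→cut S780 F774: (27.0968,89.0258) → (38.8124,89.0258) → (38.8124,60.3077) → (27.0968,60.3077) → (27.0968,89.0258) (closed)

[2] `<rect>` rectangle, #ff0000→cut S780 F774: (94.1514,97.6122) → (106.4943,97.6122) → (106.4943,50.3883) → (94.1514,50.3883) → (94.1514,97.6122) (closed)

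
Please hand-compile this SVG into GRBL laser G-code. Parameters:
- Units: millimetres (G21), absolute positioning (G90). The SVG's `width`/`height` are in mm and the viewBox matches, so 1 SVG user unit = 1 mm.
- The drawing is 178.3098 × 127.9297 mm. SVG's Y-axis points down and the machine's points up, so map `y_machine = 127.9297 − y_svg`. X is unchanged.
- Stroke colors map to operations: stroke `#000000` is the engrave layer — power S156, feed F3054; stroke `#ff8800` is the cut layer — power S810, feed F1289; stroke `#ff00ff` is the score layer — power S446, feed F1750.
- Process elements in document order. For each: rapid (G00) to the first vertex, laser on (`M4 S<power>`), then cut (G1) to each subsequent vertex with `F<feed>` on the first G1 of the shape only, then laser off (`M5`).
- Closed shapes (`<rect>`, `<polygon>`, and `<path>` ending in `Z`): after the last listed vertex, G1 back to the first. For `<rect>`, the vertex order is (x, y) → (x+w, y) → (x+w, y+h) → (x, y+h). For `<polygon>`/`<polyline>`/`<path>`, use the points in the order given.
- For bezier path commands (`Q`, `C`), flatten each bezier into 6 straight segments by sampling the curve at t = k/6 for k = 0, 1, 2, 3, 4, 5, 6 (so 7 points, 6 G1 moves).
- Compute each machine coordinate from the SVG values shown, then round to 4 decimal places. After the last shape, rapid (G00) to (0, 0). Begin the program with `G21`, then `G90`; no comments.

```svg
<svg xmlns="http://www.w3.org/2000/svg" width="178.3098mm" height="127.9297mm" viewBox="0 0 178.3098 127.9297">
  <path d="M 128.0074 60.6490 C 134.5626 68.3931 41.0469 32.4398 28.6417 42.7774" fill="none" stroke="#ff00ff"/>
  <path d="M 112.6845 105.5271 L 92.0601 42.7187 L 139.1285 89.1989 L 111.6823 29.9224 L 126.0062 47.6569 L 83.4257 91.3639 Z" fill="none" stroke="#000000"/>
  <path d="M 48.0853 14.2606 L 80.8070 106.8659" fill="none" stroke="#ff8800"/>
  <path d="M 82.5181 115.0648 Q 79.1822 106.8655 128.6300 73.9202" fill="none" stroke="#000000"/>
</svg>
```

G21
G90
G00 X128.0074 Y67.2807
M4 S446
G1 X123.7846 Y66.6335 F1750
G1 X107.9161 Y70.7695
G1 X85.4347 Y77.1891
G1 X61.3733 Y83.3925
G1 X40.7647 Y86.8801
G1 X28.6417 Y85.1523
M5
G00 X112.6845 Y22.4026
M4 S156
G1 X92.0601 Y85.2110 F3054
G1 X139.1285 Y38.7308
G1 X111.6823 Y98.0073
G1 X126.0062 Y80.2728
G1 X83.4257 Y36.5658
G1 X112.6845 Y22.4026
M5
G00 X48.0853 Y113.6691
M4 S810
G1 X80.8070 Y21.0638 F1289
M5
G00 X82.5181 Y12.8649
M4 S156
G1 X82.8723 Y16.2854 F3054
G1 X86.1590 Y21.0807
G1 X92.3781 Y27.2507
G1 X101.5297 Y34.7955
G1 X113.6136 Y43.7151
G1 X128.6300 Y54.0095
M5
G00 X0.0000 Y0.0000

1 u = 1 mm; y_m = 127.9297 − y.

[1] `<path>` cubic bezier, #ff00ff→score S446 F1750: (128.0074,67.2807) → (123.7846,66.6335) → (107.9161,70.7695) → (85.4347,77.1891) → (61.3733,83.3925) → (40.7647,86.8801) → (28.6417,85.1523)

[2] `<path>` closed polygon, #000000→engrave S156 F3054: (112.6845,22.4026) → (92.0601,85.2110) → (139.1285,38.7308) → (111.6823,98.0073) → (126.0062,80.2728) → (83.4257,36.5658) → (112.6845,22.4026) (closed)

[3] `<path>` line segment, #ff8800→cut S810 F1289: (48.0853,113.6691) → (80.8070,21.0638)

[4] `<path>` quadratic bezier, #000000→engrave S156 F3054: (82.5181,12.8649) → (82.8723,16.2854) → (86.1590,21.0807) → (92.3781,27.2507) → (101.5297,34.7955) → (113.6136,43.7151) → (128.6300,54.0095)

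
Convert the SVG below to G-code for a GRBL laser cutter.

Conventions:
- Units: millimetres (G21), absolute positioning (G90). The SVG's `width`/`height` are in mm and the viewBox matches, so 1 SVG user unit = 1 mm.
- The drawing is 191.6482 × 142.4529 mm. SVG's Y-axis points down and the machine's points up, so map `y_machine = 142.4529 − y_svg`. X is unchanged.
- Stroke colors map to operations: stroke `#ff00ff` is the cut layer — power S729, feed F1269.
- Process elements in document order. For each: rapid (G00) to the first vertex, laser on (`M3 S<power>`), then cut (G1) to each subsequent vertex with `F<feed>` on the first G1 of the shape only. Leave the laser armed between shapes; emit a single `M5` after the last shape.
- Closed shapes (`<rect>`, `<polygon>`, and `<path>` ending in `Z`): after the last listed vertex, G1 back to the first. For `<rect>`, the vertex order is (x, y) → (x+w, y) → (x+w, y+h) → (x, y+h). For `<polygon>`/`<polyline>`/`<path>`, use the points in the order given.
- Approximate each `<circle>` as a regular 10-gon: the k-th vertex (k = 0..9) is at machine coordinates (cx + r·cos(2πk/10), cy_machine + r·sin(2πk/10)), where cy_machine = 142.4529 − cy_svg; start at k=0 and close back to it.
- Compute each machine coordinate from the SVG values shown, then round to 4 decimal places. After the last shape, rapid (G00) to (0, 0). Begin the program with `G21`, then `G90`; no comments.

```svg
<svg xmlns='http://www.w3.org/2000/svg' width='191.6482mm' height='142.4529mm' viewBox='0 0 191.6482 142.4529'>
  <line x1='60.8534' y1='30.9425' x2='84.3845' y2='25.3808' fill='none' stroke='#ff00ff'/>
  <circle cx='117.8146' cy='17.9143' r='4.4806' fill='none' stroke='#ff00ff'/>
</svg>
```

G21
G90
G00 X60.8534 Y111.5104
M3 S729
G1 X84.3845 Y117.0721 F1269
G00 X122.2952 Y124.5386
M3 S729
G1 X121.4395 Y127.1722 F1269
G1 X119.1992 Y128.7999
G1 X116.4300 Y128.7999
G1 X114.1897 Y127.1722
G1 X113.3340 Y124.5386
G1 X114.1897 Y121.9050
G1 X116.4300 Y120.2773
G1 X119.1992 Y120.2773
G1 X121.4395 Y121.9050
G1 X122.2952 Y124.5386
M5
G00 X0.0000 Y0.0000

Since the viewBox matches the mm dimensions, user units are millimetres directly. The only transform is the Y-flip y_m = 142.4529 − y_svg.

Shape 1 is a line segment drawn with `<line>`. Its stroke #ff00ff means cut at S729, F1269. After flipping Y the toolpath is (60.8534,111.5104) → (84.3845,117.0721).

Shape 2 is a circle drawn with `<circle>`. Its stroke #ff00ff means cut at S729, F1269. After flipping Y the toolpath is (122.2952,124.5386) → (121.4395,127.1722) → (119.1992,128.7999) → (116.4300,128.7999) → (114.1897,127.1722) → (113.3340,124.5386) → (114.1897,121.9050) → (116.4300,120.2773) → (119.1992,120.2773) → (121.4395,121.9050) → (122.2952,124.5386), returning to the start.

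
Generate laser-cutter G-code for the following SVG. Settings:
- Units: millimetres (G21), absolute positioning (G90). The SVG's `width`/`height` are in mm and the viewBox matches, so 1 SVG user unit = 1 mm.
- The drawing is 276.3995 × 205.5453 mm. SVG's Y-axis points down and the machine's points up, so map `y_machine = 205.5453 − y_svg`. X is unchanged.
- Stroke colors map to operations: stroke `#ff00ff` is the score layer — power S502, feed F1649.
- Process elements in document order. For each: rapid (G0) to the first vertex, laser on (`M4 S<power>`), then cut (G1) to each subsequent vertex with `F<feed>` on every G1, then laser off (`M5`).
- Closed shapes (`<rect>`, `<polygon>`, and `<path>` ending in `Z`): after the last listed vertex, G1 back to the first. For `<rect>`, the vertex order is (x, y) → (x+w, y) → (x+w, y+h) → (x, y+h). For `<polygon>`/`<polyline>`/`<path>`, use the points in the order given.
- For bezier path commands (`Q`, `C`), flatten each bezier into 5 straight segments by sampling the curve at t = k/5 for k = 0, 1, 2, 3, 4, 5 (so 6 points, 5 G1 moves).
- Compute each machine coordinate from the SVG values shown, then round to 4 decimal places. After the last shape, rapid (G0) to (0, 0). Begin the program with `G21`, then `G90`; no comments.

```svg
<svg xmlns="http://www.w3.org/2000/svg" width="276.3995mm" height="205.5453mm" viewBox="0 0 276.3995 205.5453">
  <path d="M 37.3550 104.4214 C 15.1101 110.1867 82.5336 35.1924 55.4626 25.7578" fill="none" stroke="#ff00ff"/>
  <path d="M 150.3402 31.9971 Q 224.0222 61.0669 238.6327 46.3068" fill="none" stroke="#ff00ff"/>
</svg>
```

Since the viewBox matches the mm dimensions, user units are millimetres directly. The only transform is the Y-flip y_m = 205.5453 − y_svg.

Shape 1 is a cubic bezier drawn with `<path>`. Its stroke #ff00ff means score at S502, F1649. After flipping Y the toolpath is (37.3550,101.1239) → (33.2950,106.1853) → (41.9155,123.6057) → (54.3769,146.3618) → (61.8392,167.4301) → (55.4626,179.7875).

Shape 2 is a quadratic bezier drawn with `<path>`. Its stroke #ff00ff means score at S502, F1649. After flipping Y the toolpath is (150.3402,173.5482) → (177.4501,163.6735) → (199.8344,157.3051) → (217.4929,154.4432) → (230.4256,155.0877) → (238.6327,159.2385).

G21
G90
G0 X37.3550 Y101.1239
M4 S502
G1 X33.2950 Y106.1853 F1649
G1 X41.9155 Y123.6057 F1649
G1 X54.3769 Y146.3618 F1649
G1 X61.8392 Y167.4301 F1649
G1 X55.4626 Y179.7875 F1649
M5
G0 X150.3402 Y173.5482
M4 S502
G1 X177.4501 Y163.6735 F1649
G1 X199.8344 Y157.3051 F1649
G1 X217.4929 Y154.4432 F1649
G1 X230.4256 Y155.0877 F1649
G1 X238.6327 Y159.2385 F1649
M5
G0 X0.0000 Y0.0000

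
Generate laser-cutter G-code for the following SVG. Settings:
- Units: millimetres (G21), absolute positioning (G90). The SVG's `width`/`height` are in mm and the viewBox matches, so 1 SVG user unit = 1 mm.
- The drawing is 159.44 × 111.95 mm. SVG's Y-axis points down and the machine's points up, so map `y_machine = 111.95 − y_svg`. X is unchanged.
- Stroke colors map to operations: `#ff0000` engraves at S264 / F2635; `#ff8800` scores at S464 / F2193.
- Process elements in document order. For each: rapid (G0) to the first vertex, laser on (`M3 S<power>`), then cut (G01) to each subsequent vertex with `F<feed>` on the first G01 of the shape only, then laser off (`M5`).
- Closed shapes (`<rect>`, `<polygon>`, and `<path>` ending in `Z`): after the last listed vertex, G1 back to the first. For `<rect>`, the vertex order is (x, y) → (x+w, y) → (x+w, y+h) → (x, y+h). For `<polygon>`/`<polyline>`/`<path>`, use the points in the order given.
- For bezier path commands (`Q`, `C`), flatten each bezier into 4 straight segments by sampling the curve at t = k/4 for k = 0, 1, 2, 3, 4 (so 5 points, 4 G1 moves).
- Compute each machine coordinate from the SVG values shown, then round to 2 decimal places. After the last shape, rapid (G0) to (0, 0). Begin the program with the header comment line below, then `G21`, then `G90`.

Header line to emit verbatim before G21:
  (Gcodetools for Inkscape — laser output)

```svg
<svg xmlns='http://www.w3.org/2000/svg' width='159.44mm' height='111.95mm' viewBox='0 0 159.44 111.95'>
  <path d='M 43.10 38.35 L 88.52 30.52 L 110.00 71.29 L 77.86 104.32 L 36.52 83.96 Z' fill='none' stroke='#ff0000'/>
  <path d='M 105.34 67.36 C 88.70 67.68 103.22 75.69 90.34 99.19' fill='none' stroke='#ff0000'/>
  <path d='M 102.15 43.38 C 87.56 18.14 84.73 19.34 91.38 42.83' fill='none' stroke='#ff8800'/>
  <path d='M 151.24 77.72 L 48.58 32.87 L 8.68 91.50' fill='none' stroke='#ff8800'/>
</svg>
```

(Gcodetools for Inkscape — laser output)
G21
G90
G0 X43.10 Y73.60
M3 S264
G01 X88.52 Y81.43 F2635
G01 X110.00 Y40.66
G01 X77.86 Y7.63
G01 X36.52 Y27.99
G01 X43.10 Y73.60
M5
G0 X105.34 Y44.59
M3 S264
G01 X97.79 Y42.79 F2635
G01 X96.43 Y37.37
G01 X95.78 Y27.60
G01 X90.34 Y12.76
M5
G0 X102.15 Y68.57
M3 S464
G01 X93.38 Y82.61 F2193
G01 X88.80 Y87.12
G01 X88.21 Y82.49
G01 X91.38 Y69.12
M5
G0 X151.24 Y34.23
M3 S464
G01 X48.58 Y79.08 F2193
G01 X8.68 Y20.45
M5
G0 X0.00 Y0.00

1 u = 1 mm; y_m = 111.95 − y.

[1] `<path>` regular polygon, #ff0000→engrave S264 F2635: (43.10,73.60) → (88.52,81.43) → (110.00,40.66) → (77.86,7.63) → (36.52,27.99) → (43.10,73.60) (closed)

[2] `<path>` cubic bezier, #ff0000→engrave S264 F2635: (105.34,44.59) → (97.79,42.79) → (96.43,37.37) → (95.78,27.60) → (90.34,12.76)

[3] `<path>` cubic bezier, #ff8800→score S464 F2193: (102.15,68.57) → (93.38,82.61) → (88.80,87.12) → (88.21,82.49) → (91.38,69.12)

[4] `<path>` open polyline, #ff8800→score S464 F2193: (151.24,34.23) → (48.58,79.08) → (8.68,20.45)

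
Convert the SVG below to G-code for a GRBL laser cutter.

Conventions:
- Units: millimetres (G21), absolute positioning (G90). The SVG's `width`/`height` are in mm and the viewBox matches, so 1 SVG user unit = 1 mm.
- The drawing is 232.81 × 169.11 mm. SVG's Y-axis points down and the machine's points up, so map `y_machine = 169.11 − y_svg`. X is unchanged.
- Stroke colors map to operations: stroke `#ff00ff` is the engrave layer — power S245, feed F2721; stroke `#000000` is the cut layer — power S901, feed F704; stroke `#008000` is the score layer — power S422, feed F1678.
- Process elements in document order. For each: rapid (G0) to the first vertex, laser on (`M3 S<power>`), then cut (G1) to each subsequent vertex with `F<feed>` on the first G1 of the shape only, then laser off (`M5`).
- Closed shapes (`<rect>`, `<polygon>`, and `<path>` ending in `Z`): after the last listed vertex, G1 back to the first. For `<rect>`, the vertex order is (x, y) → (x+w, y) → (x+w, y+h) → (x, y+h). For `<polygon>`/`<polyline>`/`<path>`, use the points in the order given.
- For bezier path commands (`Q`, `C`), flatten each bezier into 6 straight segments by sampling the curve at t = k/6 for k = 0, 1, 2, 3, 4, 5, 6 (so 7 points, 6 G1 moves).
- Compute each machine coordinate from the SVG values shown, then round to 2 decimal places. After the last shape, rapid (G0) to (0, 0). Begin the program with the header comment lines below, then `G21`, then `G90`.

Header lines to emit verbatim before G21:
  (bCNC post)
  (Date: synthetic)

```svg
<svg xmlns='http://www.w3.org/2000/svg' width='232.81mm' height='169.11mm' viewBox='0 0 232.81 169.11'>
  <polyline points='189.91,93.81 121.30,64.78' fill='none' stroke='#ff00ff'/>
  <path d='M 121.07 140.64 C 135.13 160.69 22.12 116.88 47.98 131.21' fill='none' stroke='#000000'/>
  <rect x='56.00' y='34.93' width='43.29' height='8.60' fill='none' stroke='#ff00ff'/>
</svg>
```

Since the viewBox matches the mm dimensions, user units are millimetres directly. The only transform is the Y-flip y_m = 169.11 − y_svg.

Shape 1 is a line segment drawn with `<polyline>`. Its stroke #ff00ff means engrave at S245, F2721. After flipping Y the toolpath is (189.91,75.30) → (121.30,104.33).

Shape 2 is a cubic bezier drawn with `<path>`. Its stroke #000000 means cut at S901, F704. After flipping Y the toolpath is (121.07,28.47) → (118.74,23.20) → (102.62,25.19) → (80.10,31.04) → (58.56,37.37) → (45.39,40.78) → (47.98,37.90).

Shape 3 is a rectangle drawn with `<rect>`. Its stroke #ff00ff means engrave at S245, F2721. After flipping Y the toolpath is (56.00,134.18) → (99.29,134.18) → (99.29,125.58) → (56.00,125.58) → (56.00,134.18), returning to the start.

(bCNC post)
(Date: synthetic)
G21
G90
G0 X189.91 Y75.30
M3 S245
G1 X121.30 Y104.33 F2721
M5
G0 X121.07 Y28.47
M3 S901
G1 X118.74 Y23.20 F704
G1 X102.62 Y25.19
G1 X80.10 Y31.04
G1 X58.56 Y37.37
G1 X45.39 Y40.78
G1 X47.98 Y37.90
M5
G0 X56.00 Y134.18
M3 S245
G1 X99.29 Y134.18 F2721
G1 X99.29 Y125.58
G1 X56.00 Y125.58
G1 X56.00 Y134.18
M5
G0 X0.00 Y0.00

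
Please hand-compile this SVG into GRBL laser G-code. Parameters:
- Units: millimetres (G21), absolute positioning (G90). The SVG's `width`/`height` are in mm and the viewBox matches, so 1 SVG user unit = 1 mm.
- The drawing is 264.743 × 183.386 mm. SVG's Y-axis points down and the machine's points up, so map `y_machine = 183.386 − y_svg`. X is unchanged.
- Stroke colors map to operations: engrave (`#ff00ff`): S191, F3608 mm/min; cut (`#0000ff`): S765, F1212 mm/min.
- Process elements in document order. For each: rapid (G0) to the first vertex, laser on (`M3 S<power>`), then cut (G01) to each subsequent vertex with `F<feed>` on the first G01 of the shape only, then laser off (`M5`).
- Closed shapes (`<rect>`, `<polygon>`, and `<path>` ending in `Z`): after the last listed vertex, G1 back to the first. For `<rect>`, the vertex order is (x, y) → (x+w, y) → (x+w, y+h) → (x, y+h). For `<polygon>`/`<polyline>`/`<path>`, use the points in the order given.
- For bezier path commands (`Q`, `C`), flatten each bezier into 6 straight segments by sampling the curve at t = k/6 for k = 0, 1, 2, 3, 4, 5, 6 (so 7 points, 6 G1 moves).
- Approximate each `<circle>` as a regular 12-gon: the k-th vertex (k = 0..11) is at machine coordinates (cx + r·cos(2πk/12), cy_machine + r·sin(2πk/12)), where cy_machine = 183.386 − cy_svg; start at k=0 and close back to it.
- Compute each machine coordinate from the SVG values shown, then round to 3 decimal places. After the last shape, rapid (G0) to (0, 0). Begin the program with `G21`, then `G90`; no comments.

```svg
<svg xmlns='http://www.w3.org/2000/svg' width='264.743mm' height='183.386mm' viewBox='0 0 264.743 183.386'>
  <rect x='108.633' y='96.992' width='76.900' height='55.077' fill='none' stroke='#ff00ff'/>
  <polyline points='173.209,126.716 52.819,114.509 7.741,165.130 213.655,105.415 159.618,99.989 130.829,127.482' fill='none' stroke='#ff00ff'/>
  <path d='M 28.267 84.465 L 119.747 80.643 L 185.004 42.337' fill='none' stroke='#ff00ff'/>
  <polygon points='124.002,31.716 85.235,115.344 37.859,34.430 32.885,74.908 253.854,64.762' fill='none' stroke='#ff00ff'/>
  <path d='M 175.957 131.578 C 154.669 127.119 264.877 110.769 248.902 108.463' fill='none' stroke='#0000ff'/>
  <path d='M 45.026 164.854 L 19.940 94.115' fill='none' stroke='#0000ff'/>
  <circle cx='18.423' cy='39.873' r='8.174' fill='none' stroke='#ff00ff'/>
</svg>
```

G21
G90
G0 X108.633 Y86.394
M3 S191
G01 X185.533 Y86.394 F3608
G01 X185.533 Y31.317
G01 X108.633 Y31.317
G01 X108.633 Y86.394
M5
G0 X173.209 Y56.670
M3 S191
G01 X52.819 Y68.877 F3608
G01 X7.741 Y18.256
G01 X213.655 Y77.971
G01 X159.618 Y83.397
G01 X130.829 Y55.904
M5
G0 X28.267 Y98.921
M3 S191
G01 X119.747 Y102.743 F3608
G01 X185.004 Y141.049
M5
G0 X124.002 Y151.670
M3 S191
G01 X85.235 Y68.042 F3608
G01 X37.859 Y148.956
G01 X32.885 Y108.478
G01 X253.854 Y118.624
G01 X124.002 Y151.670
M5
G0 X175.957 Y51.808
M3 S765
G01 X175.078 Y54.908 F1212
G01 X188.957 Y59.270
G01 X210.437 Y64.173
G01 X232.360 Y68.896
G01 X247.567 Y72.720
G01 X248.902 Y74.923
M5
G0 X45.026 Y18.532
M3 S765
G01 X19.940 Y89.271 F1212
M5
G0 X26.597 Y143.513
M3 S191
G01 X25.502 Y147.600 F3608
G01 X22.510 Y150.592
G01 X18.423 Y151.687
G01 X14.336 Y150.592
G01 X11.344 Y147.600
G01 X10.249 Y143.513
G01 X11.344 Y139.426
G01 X14.336 Y136.434
G01 X18.423 Y135.339
G01 X22.510 Y136.434
G01 X25.502 Y139.426
G01 X26.597 Y143.513
M5
G0 X0.000 Y0.000

Since the viewBox matches the mm dimensions, user units are millimetres directly. The only transform is the Y-flip y_m = 183.386 − y_svg.

Shape 1 is a rectangle drawn with `<rect>`. Its stroke #ff00ff means engrave at S191, F3608. After flipping Y the toolpath is (108.633,86.394) → (185.533,86.394) → (185.533,31.317) → (108.633,31.317) → (108.633,86.394), returning to the start.

Shape 2 is a open polyline drawn with `<polyline>`. Its stroke #ff00ff means engrave at S191, F3608. After flipping Y the toolpath is (173.209,56.670) → (52.819,68.877) → (7.741,18.256) → (213.655,77.971) → (159.618,83.397) → (130.829,55.904).

Shape 3 is a open polyline drawn with `<path>`. Its stroke #ff00ff means engrave at S191, F3608. After flipping Y the toolpath is (28.267,98.921) → (119.747,102.743) → (185.004,141.049).

Shape 4 is a closed polygon drawn with `<polygon>`. Its stroke #ff00ff means engrave at S191, F3608. After flipping Y the toolpath is (124.002,151.670) → (85.235,68.042) → (37.859,148.956) → (32.885,108.478) → (253.854,118.624) → (124.002,151.670), returning to the start.

Shape 5 is a cubic bezier drawn with `<path>`. Its stroke #0000ff means cut at S765, F1212. After flipping Y the toolpath is (175.957,51.808) → (175.078,54.908) → (188.957,59.270) → (210.437,64.173) → (232.360,68.896) → (247.567,72.720) → (248.902,74.923).

Shape 6 is a line segment drawn with `<path>`. Its stroke #0000ff means cut at S765, F1212. After flipping Y the toolpath is (45.026,18.532) → (19.940,89.271).

Shape 7 is a circle drawn with `<circle>`. Its stroke #ff00ff means engrave at S191, F3608. After flipping Y the toolpath is (26.597,143.513) → (25.502,147.600) → (22.510,150.592) → (18.423,151.687) → (14.336,150.592) → (11.344,147.600) → (10.249,143.513) → (11.344,139.426) → (14.336,136.434) → (18.423,135.339) → (22.510,136.434) → (25.502,139.426) → (26.597,143.513), returning to the start.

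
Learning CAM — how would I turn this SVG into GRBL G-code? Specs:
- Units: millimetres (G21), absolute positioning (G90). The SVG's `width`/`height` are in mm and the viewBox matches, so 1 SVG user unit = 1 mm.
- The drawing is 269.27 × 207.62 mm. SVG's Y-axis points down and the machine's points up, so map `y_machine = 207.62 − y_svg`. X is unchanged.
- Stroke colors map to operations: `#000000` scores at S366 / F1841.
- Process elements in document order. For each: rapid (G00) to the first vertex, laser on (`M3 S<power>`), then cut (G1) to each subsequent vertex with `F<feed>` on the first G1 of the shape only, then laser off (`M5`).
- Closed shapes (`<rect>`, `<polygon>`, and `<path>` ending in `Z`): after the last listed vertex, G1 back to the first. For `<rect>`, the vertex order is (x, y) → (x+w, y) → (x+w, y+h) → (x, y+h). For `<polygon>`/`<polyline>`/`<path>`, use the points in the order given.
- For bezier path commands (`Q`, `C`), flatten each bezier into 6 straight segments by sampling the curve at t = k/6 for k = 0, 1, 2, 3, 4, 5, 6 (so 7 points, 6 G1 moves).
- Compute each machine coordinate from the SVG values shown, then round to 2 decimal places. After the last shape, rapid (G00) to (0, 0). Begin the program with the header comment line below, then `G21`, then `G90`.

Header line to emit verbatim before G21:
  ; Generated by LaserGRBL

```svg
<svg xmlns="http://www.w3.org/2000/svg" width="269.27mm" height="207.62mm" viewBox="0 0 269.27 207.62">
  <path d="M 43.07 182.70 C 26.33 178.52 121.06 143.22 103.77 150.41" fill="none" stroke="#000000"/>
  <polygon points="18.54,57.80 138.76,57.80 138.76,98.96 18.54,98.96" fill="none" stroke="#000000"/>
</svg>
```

1 u = 1 mm; y_m = 207.62 − y.

[1] `<path>` cubic bezier, #000000→score S366 F1841: (43.07,24.92) → (42.95,29.26) → (55.21,36.75) → (73.63,45.33) → (92.00,52.96) → (104.11,57.60) → (103.77,57.21)

[2] `<polygon>` rectangle, #000000→score S366 F1841: (18.54,149.82) → (138.76,149.82) → (138.76,108.66) → (18.54,108.66) → (18.54,149.82) (closed)

; Generated by LaserGRBL
G21
G90
G00 X43.07 Y24.92
M3 S366
G1 X42.95 Y29.26 F1841
G1 X55.21 Y36.75
G1 X73.63 Y45.33
G1 X92.00 Y52.96
G1 X104.11 Y57.60
G1 X103.77 Y57.21
M5
G00 X18.54 Y149.82
M3 S366
G1 X138.76 Y149.82 F1841
G1 X138.76 Y108.66
G1 X18.54 Y108.66
G1 X18.54 Y149.82
M5
G00 X0.00 Y0.00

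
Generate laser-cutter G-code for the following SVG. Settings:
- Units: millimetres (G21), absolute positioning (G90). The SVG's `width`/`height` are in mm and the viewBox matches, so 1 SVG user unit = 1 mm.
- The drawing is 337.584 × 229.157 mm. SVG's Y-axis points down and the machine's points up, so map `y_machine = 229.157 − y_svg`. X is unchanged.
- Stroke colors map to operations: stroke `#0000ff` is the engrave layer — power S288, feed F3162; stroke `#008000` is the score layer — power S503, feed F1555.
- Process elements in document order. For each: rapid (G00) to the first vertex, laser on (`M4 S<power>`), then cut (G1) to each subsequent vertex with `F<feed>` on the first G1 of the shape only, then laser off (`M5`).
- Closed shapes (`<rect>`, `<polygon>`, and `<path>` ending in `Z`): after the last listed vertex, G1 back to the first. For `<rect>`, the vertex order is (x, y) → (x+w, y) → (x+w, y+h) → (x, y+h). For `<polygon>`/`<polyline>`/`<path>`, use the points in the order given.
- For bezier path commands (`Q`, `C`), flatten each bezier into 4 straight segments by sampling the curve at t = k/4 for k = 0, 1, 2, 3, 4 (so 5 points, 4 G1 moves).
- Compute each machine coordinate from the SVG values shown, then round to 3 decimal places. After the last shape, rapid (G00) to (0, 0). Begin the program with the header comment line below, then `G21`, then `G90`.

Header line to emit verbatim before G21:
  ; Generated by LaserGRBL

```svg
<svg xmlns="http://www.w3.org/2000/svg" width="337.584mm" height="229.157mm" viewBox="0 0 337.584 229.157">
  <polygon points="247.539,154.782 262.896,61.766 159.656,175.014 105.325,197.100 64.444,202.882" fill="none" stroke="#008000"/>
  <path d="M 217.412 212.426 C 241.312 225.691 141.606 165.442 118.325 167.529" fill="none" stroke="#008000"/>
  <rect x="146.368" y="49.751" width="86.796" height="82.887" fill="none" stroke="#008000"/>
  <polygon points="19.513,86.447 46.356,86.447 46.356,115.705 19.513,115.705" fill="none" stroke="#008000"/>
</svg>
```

viewBox `0 0 337.584 229.157` with mm width/height → 1 unit = 1 mm. Flip: y_m = 229.157 − y_svg.

**Shape 1** — `<polygon>` closed polygon, stroke `#008000` → score (S503, F1555). Machine vertices: (247.539,74.375) → (262.896,167.391) → (159.656,54.143) → (105.325,32.057) → (64.444,26.275) → (247.539,74.375). Closed: final G1 returns to the first vertex.

**Shape 2** — `<path>` cubic bezier, stroke `#008000` → score (S503, F1555). Control points (SVG): P0=(217.412,212.426), P1=(241.312,225.691), P2=(141.606,165.442), P3=(118.325,167.529); sampled at t=k/4. Machine vertices: (217.412,16.731) → (215.286,18.443) → (185.561,34.988) → (146.990,53.628) → (118.325,61.628). Open path.

**Shape 3** — `<rect>` rectangle, stroke `#008000` → score (S503, F1555). Machine vertices: (146.368,179.406) → (233.164,179.406) → (233.164,96.519) → (146.368,96.519) → (146.368,179.406). Closed: final G1 returns to the first vertex.

**Shape 4** — `<polygon>` rectangle, stroke `#008000` → score (S503, F1555). Machine vertices: (19.513,142.710) → (46.356,142.710) → (46.356,113.452) → (19.513,113.452) → (19.513,142.710). Closed: final G1 returns to the first vertex.

; Generated by LaserGRBL
G21
G90
G00 X247.539 Y74.375
M4 S503
G1 X262.896 Y167.391 F1555
G1 X159.656 Y54.143
G1 X105.325 Y32.057
G1 X64.444 Y26.275
G1 X247.539 Y74.375
M5
G00 X217.412 Y16.731
M4 S503
G1 X215.286 Y18.443 F1555
G1 X185.561 Y34.988
G1 X146.990 Y53.628
G1 X118.325 Y61.628
M5
G00 X146.368 Y179.406
M4 S503
G1 X233.164 Y179.406 F1555
G1 X233.164 Y96.519
G1 X146.368 Y96.519
G1 X146.368 Y179.406
M5
G00 X19.513 Y142.710
M4 S503
G1 X46.356 Y142.710 F1555
G1 X46.356 Y113.452
G1 X19.513 Y113.452
G1 X19.513 Y142.710
M5
G00 X0.000 Y0.000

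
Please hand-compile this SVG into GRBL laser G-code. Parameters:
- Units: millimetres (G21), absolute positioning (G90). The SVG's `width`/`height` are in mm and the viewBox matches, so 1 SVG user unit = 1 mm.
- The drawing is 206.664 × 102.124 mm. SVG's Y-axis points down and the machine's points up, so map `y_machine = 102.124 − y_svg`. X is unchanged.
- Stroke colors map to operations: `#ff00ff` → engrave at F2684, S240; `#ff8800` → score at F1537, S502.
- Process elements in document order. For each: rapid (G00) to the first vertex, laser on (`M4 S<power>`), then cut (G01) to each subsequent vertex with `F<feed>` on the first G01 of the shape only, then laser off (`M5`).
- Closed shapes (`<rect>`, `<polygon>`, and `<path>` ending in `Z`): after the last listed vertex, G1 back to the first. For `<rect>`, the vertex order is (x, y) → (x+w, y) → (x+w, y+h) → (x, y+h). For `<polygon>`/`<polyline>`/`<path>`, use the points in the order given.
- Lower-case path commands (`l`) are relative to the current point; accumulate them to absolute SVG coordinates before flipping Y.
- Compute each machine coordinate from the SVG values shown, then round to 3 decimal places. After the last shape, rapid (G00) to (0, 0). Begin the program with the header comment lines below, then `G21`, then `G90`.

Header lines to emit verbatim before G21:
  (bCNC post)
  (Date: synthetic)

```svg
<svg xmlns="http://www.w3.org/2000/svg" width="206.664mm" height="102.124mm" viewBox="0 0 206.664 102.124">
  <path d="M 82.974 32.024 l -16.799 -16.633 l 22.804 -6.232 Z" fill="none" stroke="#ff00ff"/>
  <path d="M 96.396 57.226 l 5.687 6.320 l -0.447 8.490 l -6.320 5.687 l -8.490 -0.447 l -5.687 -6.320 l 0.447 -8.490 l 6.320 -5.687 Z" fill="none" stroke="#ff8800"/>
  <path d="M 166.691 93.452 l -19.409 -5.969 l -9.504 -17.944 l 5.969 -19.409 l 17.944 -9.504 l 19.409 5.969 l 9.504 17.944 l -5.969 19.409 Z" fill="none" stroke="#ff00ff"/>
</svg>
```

viewBox `0 0 206.664 102.124` with mm width/height → 1 unit = 1 mm. Flip: y_m = 102.124 − y_svg.

**Shape 1** — `<path>` regular polygon, stroke `#ff00ff` → engrave (S240, F2684). Machine vertices: (82.974,70.100) → (66.175,86.733) → (88.979,92.965) → (82.974,70.100). Closed: final G1 returns to the first vertex.

**Shape 2** — `<path>` regular polygon, stroke `#ff8800` → score (S502, F1537). Machine vertices: (96.396,44.898) → (102.083,38.578) → (101.636,30.088) → (95.316,24.401) → (86.826,24.848) → (81.139,31.168) → (81.586,39.658) → (87.906,45.345) → (96.396,44.898). Closed: final G1 returns to the first vertex.

**Shape 3** — `<path>` regular polygon, stroke `#ff00ff` → engrave (S240, F2684). Machine vertices: (166.691,8.672) → (147.282,14.641) → (137.778,32.585) → (143.747,51.994) → (161.691,61.498) → (181.100,55.529) → (190.604,37.585) → (184.635,18.176) → (166.691,8.672). Closed: final G1 returns to the first vertex.

(bCNC post)
(Date: synthetic)
G21
G90
G00 X82.974 Y70.100
M4 S240
G01 X66.175 Y86.733 F2684
G01 X88.979 Y92.965
G01 X82.974 Y70.100
M5
G00 X96.396 Y44.898
M4 S502
G01 X102.083 Y38.578 F1537
G01 X101.636 Y30.088
G01 X95.316 Y24.401
G01 X86.826 Y24.848
G01 X81.139 Y31.168
G01 X81.586 Y39.658
G01 X87.906 Y45.345
G01 X96.396 Y44.898
M5
G00 X166.691 Y8.672
M4 S240
G01 X147.282 Y14.641 F2684
G01 X137.778 Y32.585
G01 X143.747 Y51.994
G01 X161.691 Y61.498
G01 X181.100 Y55.529
G01 X190.604 Y37.585
G01 X184.635 Y18.176
G01 X166.691 Y8.672
M5
G00 X0.000 Y0.000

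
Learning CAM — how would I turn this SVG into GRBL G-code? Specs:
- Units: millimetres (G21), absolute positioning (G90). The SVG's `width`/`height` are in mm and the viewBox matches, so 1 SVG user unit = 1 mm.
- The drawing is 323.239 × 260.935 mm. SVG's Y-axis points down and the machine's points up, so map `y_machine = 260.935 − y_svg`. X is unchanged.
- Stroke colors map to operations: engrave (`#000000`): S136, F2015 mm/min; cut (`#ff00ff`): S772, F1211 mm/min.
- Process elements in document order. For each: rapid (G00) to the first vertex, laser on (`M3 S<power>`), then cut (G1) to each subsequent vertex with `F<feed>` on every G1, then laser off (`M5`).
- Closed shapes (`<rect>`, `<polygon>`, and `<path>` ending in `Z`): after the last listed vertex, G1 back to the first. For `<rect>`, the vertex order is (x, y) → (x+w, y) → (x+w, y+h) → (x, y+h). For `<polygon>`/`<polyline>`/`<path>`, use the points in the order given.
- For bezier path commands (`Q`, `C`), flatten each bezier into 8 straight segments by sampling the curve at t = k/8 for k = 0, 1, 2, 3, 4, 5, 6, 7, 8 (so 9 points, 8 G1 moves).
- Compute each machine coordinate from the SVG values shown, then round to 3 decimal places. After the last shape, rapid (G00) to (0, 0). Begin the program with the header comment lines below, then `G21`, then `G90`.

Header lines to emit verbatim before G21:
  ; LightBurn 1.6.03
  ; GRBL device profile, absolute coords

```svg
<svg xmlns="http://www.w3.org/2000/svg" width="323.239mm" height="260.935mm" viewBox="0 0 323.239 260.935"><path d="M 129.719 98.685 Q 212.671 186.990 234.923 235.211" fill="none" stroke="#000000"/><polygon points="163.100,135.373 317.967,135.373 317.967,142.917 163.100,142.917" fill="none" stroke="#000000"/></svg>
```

viewBox `0 0 323.239 260.935` with mm width/height → 1 unit = 1 mm. Flip: y_m = 260.935 − y_svg.

**Shape 1** — `<path>` quadratic bezier, stroke `#000000` → engrave (S136, F2015). Control points (SVG): P0=(129.719,98.685), P1=(212.671,186.990), P2=(234.923,235.211); sampled at t=k/8. Machine vertices: (129.719,162.250) → (149.509,140.800) → (167.401,120.603) → (183.397,101.658) → (197.496,83.966) → (209.698,67.527) → (220.003,52.340) → (228.412,38.406) → (234.923,25.724). Open path.

**Shape 2** — `<polygon>` rectangle, stroke `#000000` → engrave (S136, F2015). Machine vertices: (163.100,125.562) → (317.967,125.562) → (317.967,118.018) → (163.100,118.018) → (163.100,125.562). Closed: final G1 returns to the first vertex.

; LightBurn 1.6.03
; GRBL device profile, absolute coords
G21
G90
G00 X129.719 Y162.250
M3 S136
G1 X149.509 Y140.800 F2015
G1 X167.401 Y120.603 F2015
G1 X183.397 Y101.658 F2015
G1 X197.496 Y83.966 F2015
G1 X209.698 Y67.527 F2015
G1 X220.003 Y52.340 F2015
G1 X228.412 Y38.406 F2015
G1 X234.923 Y25.724 F2015
M5
G00 X163.100 Y125.562
M3 S136
G1 X317.967 Y125.562 F2015
G1 X317.967 Y118.018 F2015
G1 X163.100 Y118.018 F2015
G1 X163.100 Y125.562 F2015
M5
G00 X0.000 Y0.000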